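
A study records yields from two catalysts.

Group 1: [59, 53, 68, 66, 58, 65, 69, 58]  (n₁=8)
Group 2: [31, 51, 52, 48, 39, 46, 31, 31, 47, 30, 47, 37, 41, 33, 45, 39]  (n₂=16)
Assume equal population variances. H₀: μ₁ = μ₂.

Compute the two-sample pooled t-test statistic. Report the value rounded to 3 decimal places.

x̄₁=62.000, s₁=5.757, n₁=8
x̄₂=40.500, s₂=7.694, n₂=16
s_p² = [7·5.757² + 15·7.694²]/22 = 50.9091
SE = √(s_p²·(1/8+1/16)) = 3.0896
t = (62.000−40.500)/3.0896 = 6.9589
df = 22

test statistic = 6.959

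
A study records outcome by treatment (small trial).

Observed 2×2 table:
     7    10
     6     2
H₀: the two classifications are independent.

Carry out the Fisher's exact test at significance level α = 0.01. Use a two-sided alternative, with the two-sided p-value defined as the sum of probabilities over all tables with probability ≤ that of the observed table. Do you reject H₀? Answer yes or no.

Margins: r₁=17, r₂=8, c₁=13, c₂=12, n=25
p_obs = C(17,7)·C(8,6)/C(25,13); sum pmf over tables with pmf ≤ p_obs
p-value (two-sided) = 0.20156
At α=0.01: p ≥ α → fail to reject H₀

reject H₀: no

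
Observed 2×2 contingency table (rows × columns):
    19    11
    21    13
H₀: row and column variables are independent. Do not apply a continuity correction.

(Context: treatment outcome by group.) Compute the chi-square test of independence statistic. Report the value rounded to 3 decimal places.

Row totals [30, 34], col totals [40, 24], n=64
χ² = (19−18.75)²/18.75 + (11−11.25)²/11.25 + (21−21.25)²/21.25 + (13−12.75)²/12.75 = 0.0167
df = 1

test statistic = 0.017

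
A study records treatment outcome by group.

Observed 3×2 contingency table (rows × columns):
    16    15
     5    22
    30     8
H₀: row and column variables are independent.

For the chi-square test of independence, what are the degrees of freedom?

df = (r−1)(c−1) = (3−1)·(2−1) = 2

degrees of freedom = 2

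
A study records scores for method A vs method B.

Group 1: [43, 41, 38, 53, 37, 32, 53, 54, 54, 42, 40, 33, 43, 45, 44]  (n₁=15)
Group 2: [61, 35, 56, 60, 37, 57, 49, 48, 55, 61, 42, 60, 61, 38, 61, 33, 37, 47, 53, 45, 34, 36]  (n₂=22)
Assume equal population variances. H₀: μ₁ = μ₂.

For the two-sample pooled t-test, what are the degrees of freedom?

df = n₁ + n₂ − 2 = 15 + 22 − 2 = 35

degrees of freedom = 35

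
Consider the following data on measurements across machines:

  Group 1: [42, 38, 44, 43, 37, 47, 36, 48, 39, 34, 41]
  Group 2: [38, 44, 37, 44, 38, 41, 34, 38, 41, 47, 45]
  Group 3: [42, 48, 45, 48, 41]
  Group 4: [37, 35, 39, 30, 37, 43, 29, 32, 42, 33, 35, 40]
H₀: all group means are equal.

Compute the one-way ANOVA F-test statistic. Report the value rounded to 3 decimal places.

Group means [40.82, 40.64, 44.80, 36.00], grand mean 39.795
SSB = Σnᵢ(x̄ᵢ−x̄)² = 317.377; SSW = ΣΣ(x−x̄ᵢ)² = 628.982
MSB = 317.377/3 = 105.7924; MSW = 628.982/35 = 17.9709
F = MSB/MSW = 5.8869
df = (3, 35)

test statistic = 5.887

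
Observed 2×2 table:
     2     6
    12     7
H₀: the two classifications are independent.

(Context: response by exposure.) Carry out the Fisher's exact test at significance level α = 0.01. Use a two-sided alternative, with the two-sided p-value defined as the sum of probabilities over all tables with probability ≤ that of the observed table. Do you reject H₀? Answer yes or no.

Margins: r₁=8, r₂=19, c₁=14, c₂=13, n=27
p_obs = C(8,2)·C(19,12)/C(27,14); sum pmf over tables with pmf ≤ p_obs
p-value (two-sided) = 0.10319
At α=0.01: p ≥ α → fail to reject H₀

reject H₀: no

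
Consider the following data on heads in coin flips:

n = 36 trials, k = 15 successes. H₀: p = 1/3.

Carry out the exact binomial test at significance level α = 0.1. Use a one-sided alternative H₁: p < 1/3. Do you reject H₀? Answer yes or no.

reject H₀: no

Exact binomial: n=36, k=15, p₀=1/3=0.3333
P(X≤15) from Σ C(n,i)·p₀^i·(1−p₀)^(n−i)
p-value (one-sided, H₁ less) = 0.89057
At α=0.1: p ≥ α → fail to reject H₀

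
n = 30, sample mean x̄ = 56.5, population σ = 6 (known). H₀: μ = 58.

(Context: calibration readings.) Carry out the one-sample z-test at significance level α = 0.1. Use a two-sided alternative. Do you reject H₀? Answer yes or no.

reject H₀: no

SE = σ/√n = 6/√30 = 1.0954
z = (x̄−μ₀)/SE = (56.5−58)/1.0954 = -1.3693
p-value (two-sided) = 0.17090
At α=0.1: p ≥ α → fail to reject H₀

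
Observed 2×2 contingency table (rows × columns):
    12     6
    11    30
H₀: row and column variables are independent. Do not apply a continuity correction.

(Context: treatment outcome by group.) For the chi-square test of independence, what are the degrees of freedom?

degrees of freedom = 1

df = (r−1)(c−1) = (2−1)·(2−1) = 1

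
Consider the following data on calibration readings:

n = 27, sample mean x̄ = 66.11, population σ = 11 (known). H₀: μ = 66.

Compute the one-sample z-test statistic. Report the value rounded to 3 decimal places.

SE = σ/√n = 11/√27 = 2.1170
z = (x̄−μ₀)/SE = (66.11−66)/2.1170 = 0.0520

test statistic = 0.052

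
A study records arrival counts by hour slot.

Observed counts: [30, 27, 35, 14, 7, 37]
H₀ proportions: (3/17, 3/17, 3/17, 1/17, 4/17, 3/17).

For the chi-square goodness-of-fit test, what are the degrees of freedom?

degrees of freedom = 5

df = k − 1 = 6 − 1 = 5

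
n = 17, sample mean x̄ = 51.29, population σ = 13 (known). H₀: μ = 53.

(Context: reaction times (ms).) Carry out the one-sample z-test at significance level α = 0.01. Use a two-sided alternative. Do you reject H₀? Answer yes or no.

reject H₀: no

SE = σ/√n = 13/√17 = 3.1530
z = (x̄−μ₀)/SE = (51.29−53)/3.1530 = -0.5423
p-value (two-sided) = 0.58758
At α=0.01: p ≥ α → fail to reject H₀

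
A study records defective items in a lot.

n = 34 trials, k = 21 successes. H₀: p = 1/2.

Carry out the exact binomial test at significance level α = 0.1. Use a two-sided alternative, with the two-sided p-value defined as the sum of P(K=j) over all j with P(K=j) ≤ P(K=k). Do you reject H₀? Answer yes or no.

Exact binomial: n=34, k=21, p₀=1/2=0.5000
P(X=j) = C(n,j)·p₀^j·(1−p₀)^(n−j); p = Σ P(X=j) over j with P(X=j) ≤ P(X=21)
p-value (two-sided) = 0.22948
At α=0.1: p ≥ α → fail to reject H₀

reject H₀: no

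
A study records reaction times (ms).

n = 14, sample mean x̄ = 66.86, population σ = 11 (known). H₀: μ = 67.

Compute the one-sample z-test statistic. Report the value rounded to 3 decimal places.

test statistic = -0.048

SE = σ/√n = 11/√14 = 2.9399
z = (x̄−μ₀)/SE = (66.86−67)/2.9399 = -0.0476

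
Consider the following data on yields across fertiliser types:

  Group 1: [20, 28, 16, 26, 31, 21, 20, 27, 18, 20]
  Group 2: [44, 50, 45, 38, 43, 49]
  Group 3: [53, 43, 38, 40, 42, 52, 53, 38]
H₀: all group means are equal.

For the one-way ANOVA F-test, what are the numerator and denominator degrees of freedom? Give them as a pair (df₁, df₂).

degrees of freedom = [2, 21]

k = 3 groups, N = 24 total
df = (k−1, N−k) = (3−1, 24−3) = (2, 21)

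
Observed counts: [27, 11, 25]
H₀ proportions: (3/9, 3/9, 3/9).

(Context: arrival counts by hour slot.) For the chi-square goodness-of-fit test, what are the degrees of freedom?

df = k − 1 = 3 − 1 = 2

degrees of freedom = 2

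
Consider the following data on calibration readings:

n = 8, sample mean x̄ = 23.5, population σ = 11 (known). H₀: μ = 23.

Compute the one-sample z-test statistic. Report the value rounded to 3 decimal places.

SE = σ/√n = 11/√8 = 3.8891
z = (x̄−μ₀)/SE = (23.5−23)/3.8891 = 0.1286

test statistic = 0.129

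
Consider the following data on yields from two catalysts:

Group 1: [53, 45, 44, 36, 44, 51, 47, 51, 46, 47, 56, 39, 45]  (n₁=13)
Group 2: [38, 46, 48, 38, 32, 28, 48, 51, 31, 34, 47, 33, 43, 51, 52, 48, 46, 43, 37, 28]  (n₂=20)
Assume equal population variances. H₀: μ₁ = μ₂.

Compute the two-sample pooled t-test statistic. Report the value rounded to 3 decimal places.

x̄₁=46.462, s₁=5.456, n₁=13
x̄₂=41.100, s₂=8.039, n₂=20
s_p² = [12·5.456² + 19·8.039²]/31 = 51.1300
SE = √(s_p²·(1/13+1/20)) = 2.5475
t = (46.462−41.100)/2.5475 = 2.1047
df = 31

test statistic = 2.105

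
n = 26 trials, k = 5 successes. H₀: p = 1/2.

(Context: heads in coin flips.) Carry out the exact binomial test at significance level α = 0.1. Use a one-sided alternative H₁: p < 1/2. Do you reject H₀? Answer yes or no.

Exact binomial: n=26, k=5, p₀=1/2=0.5000
P(X≤5) from Σ C(n,i)·p₀^i·(1−p₀)^(n−i)
p-value (one-sided, H₁ less) = 0.00125
At α=0.1: p < α → reject H₀

reject H₀: yes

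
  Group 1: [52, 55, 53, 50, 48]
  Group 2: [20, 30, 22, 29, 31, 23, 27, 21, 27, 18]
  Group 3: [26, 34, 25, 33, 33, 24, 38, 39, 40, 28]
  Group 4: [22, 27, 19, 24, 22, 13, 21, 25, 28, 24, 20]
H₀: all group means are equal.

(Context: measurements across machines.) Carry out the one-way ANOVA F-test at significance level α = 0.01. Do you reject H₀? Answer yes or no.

reject H₀: yes

Group means [51.60, 24.80, 32.00, 22.27], grand mean 29.750
SSB = Σnᵢ(x̄ᵢ−x̄)² = 3297.768; SSW = ΣΣ(x−x̄ᵢ)² = 708.982
MSB = 3297.768/3 = 1099.2561; MSW = 708.982/32 = 22.1557
F = MSB/MSW = 49.6151
df = (3, 32)
p-value (upper-tail) = 0.00000
At α=0.01: p < α → reject H₀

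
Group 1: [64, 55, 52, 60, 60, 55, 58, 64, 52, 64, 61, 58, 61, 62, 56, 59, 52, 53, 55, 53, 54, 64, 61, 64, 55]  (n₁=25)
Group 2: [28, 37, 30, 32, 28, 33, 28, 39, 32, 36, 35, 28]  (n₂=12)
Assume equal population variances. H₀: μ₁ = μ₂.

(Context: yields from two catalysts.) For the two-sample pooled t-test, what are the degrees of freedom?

degrees of freedom = 35

df = n₁ + n₂ − 2 = 25 + 12 − 2 = 35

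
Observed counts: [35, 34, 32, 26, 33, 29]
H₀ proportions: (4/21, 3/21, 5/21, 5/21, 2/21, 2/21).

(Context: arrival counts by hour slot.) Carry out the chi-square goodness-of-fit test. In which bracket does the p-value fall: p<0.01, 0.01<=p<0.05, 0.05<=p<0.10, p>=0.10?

n = 189; E_i = n·p_i = [36.00, 27.00, 45.00, 45.00, 18.00, 18.00]
χ² = (35−36.00)²/36.00 + (34−27.00)²/27.00 + (32−45.00)²/45.00 + (26−45.00)²/45.00 + (33−18.00)²/18.00 + (29−18.00)²/18.00 = 32.8426
df = 5
p-value (upper-tail) = 0.00000
→ bracket: p<0.01

p-value bracket: p<0.01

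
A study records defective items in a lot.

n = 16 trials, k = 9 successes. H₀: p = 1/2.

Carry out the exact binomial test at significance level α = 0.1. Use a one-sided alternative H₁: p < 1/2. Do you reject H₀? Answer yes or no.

Exact binomial: n=16, k=9, p₀=1/2=0.5000
P(X≤9) from Σ C(n,i)·p₀^i·(1−p₀)^(n−i)
p-value (one-sided, H₁ less) = 0.77275
At α=0.1: p ≥ α → fail to reject H₀

reject H₀: no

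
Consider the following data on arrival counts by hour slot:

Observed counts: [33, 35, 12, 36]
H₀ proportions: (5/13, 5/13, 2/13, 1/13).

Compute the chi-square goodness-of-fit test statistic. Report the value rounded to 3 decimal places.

test statistic = 89.176

n = 116; E_i = n·p_i = [44.62, 44.62, 17.85, 8.92]
χ² = (33−44.62)²/44.62 + (35−44.62)²/44.62 + (12−17.85)²/17.85 + (36−8.92)²/8.92 = 89.1759
df = 3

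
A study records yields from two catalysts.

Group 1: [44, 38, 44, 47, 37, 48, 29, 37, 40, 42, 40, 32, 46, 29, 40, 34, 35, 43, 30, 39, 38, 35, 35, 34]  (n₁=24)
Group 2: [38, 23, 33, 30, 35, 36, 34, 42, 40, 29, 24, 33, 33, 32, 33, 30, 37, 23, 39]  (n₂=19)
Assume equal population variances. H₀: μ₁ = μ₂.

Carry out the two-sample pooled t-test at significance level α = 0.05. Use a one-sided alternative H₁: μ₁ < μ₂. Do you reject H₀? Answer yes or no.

reject H₀: no

x̄₁=38.167, s₁=5.490, n₁=24
x̄₂=32.842, s₂=5.460, n₂=19
s_p² = [23·5.490² + 18·5.460²]/41 = 29.9966
SE = √(s_p²·(1/24+1/19)) = 1.6819
t = (38.167−32.842)/1.6819 = 3.1659
df = 41
p-value (one-sided, H₁ less) = 0.99854
At α=0.05: p ≥ α → fail to reject H₀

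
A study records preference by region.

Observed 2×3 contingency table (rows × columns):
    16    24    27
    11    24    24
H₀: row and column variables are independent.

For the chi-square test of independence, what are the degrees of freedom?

df = (r−1)(c−1) = (2−1)·(3−1) = 2

degrees of freedom = 2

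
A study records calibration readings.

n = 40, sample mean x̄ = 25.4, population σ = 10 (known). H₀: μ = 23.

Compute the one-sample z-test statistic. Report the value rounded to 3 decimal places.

SE = σ/√n = 10/√40 = 1.5811
z = (x̄−μ₀)/SE = (25.4−23)/1.5811 = 1.5179

test statistic = 1.518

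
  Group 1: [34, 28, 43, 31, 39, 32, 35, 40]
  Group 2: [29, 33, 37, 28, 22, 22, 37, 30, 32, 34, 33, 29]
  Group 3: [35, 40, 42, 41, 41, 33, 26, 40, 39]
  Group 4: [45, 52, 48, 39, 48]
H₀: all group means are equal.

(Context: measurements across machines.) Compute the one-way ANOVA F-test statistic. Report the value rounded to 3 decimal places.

Group means [35.25, 30.50, 37.44, 46.40], grand mean 35.794
SSB = Σnᵢ(x̄ᵢ−x̄)² = 925.637; SSW = ΣΣ(x−x̄ᵢ)² = 757.922
MSB = 925.637/3 = 308.5455; MSW = 757.922/30 = 25.2641
F = MSB/MSW = 12.2128
df = (3, 30)

test statistic = 12.213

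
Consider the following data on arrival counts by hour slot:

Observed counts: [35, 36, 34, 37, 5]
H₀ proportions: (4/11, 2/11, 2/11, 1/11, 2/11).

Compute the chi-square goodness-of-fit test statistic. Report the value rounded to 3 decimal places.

test statistic = 71.036

n = 147; E_i = n·p_i = [53.45, 26.73, 26.73, 13.36, 26.73]
χ² = (35−53.45)²/53.45 + (36−26.73)²/26.73 + (34−26.73)²/26.73 + (37−13.36)²/13.36 + (5−26.73)²/26.73 = 71.0357
df = 4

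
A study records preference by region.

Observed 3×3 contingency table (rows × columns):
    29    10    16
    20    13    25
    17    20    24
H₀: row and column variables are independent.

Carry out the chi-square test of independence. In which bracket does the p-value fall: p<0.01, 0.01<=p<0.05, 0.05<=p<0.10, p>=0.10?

Row totals [55, 58, 61], col totals [66, 43, 65], n=174
χ² = (29−20.86)²/20.86 + (10−13.59)²/13.59 + (16−20.55)²/20.55 + (20−22.00)²/22.00 + (13−14.33)²/14.33 + (25−21.67)²/21.67 + (17−23.14)²/23.14 + (20−15.07)²/15.07 + (24−22.79)²/22.79 = 9.2502
df = 4
p-value (upper-tail) = 0.05514
→ bracket: 0.05<=p<0.10

p-value bracket: 0.05<=p<0.10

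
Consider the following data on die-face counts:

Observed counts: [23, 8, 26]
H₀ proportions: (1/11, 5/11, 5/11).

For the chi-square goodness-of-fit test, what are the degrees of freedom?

degrees of freedom = 2

df = k − 1 = 3 − 1 = 2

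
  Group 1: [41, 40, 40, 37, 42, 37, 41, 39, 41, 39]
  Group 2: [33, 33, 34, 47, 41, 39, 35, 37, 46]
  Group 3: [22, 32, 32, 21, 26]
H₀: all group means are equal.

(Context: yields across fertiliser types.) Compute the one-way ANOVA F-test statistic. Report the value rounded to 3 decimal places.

test statistic = 17.800

Group means [39.70, 38.33, 26.60], grand mean 36.458
SSB = Σnᵢ(x̄ᵢ−x̄)² = 622.658; SSW = ΣΣ(x−x̄ᵢ)² = 367.300
MSB = 622.658/2 = 311.3292; MSW = 367.300/21 = 17.4905
F = MSB/MSW = 17.7999
df = (2, 21)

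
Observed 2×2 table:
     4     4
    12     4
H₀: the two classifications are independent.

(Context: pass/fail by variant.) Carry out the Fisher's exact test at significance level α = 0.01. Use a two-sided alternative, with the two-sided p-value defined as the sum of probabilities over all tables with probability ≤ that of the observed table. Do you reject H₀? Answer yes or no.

Margins: r₁=8, r₂=16, c₁=16, c₂=8, n=24
p_obs = C(8,4)·C(16,12)/C(24,16); sum pmf over tables with pmf ≤ p_obs
p-value (two-sided) = 0.36254
At α=0.01: p ≥ α → fail to reject H₀

reject H₀: no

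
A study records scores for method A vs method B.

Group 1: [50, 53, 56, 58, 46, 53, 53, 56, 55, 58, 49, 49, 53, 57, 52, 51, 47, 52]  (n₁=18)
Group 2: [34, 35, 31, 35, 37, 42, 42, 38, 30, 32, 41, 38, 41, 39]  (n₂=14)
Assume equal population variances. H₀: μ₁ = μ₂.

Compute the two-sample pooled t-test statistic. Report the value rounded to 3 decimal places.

x̄₁=52.667, s₁=3.581, n₁=18
x̄₂=36.786, s₂=4.061, n₂=14
s_p² = [17·3.581² + 13·4.061²]/30 = 14.4119
SE = √(s_p²·(1/18+1/14)) = 1.3528
t = (52.667−36.786)/1.3528 = 11.7393
df = 30

test statistic = 11.739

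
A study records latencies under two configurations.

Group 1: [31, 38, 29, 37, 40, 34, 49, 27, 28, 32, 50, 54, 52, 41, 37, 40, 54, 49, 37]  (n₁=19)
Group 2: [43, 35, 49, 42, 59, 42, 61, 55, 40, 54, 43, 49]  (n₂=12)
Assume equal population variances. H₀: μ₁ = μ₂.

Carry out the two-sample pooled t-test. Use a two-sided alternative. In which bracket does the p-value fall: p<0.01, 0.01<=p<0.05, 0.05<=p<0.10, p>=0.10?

x̄₁=39.947, s₁=8.960, n₁=19
x̄₂=47.667, s₂=8.150, n₂=12
s_p² = [18·8.960² + 11·8.150²]/29 = 75.0212
SE = √(s_p²·(1/19+1/12)) = 3.1938
t = (39.947−47.667)/3.1938 = -2.4170
df = 29
p-value (two-sided) = 0.02217
→ bracket: 0.01<=p<0.05

p-value bracket: 0.01<=p<0.05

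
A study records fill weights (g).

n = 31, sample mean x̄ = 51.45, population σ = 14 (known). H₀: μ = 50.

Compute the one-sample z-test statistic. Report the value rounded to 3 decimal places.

SE = σ/√n = 14/√31 = 2.5145
z = (x̄−μ₀)/SE = (51.45−50)/2.5145 = 0.5767

test statistic = 0.577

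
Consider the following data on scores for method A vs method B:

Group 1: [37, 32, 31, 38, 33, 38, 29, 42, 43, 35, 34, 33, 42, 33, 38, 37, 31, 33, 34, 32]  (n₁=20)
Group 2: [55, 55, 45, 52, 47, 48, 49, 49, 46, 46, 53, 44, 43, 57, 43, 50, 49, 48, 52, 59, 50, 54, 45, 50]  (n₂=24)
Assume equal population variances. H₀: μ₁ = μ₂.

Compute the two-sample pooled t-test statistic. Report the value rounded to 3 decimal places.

test statistic = -11.218

x̄₁=35.250, s₁=3.972, n₁=20
x̄₂=49.542, s₂=4.393, n₂=24
s_p² = [19·3.972² + 23·4.393²]/42 = 17.7073
SE = √(s_p²·(1/20+1/24)) = 1.2740
t = (35.250−49.542)/1.2740 = -11.2176
df = 42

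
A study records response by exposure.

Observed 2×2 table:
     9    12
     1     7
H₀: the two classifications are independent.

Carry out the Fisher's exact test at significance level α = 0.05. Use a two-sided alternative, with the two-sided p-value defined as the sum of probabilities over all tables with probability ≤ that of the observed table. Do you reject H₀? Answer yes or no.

Margins: r₁=21, r₂=8, c₁=10, c₂=19, n=29
p_obs = C(21,9)·C(8,1)/C(29,10); sum pmf over tables with pmf ≤ p_obs
p-value (two-sided) = 0.20081
At α=0.05: p ≥ α → fail to reject H₀

reject H₀: no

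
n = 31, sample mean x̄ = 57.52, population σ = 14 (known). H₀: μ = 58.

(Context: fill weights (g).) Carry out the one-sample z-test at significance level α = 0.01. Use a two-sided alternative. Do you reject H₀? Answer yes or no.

SE = σ/√n = 14/√31 = 2.5145
z = (x̄−μ₀)/SE = (57.52−58)/2.5145 = -0.1909
p-value (two-sided) = 0.84861
At α=0.01: p ≥ α → fail to reject H₀

reject H₀: no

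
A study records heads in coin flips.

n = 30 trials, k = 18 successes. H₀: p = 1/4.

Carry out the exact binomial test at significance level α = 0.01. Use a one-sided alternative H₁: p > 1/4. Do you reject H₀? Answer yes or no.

reject H₀: yes

Exact binomial: n=30, k=18, p₀=1/4=0.2500
P(X≥18) from Σ C(n,i)·p₀^i·(1−p₀)^(n−i)
p-value (one-sided, H₁ greater) = 0.00005
At α=0.01: p < α → reject H₀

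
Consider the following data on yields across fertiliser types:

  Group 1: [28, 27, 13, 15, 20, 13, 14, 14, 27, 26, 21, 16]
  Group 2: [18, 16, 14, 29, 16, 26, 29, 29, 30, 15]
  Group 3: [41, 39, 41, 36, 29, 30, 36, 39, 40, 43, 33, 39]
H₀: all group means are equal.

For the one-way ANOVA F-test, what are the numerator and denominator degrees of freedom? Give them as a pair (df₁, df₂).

degrees of freedom = [2, 31]

k = 3 groups, N = 34 total
df = (k−1, N−k) = (3−1, 34−3) = (2, 31)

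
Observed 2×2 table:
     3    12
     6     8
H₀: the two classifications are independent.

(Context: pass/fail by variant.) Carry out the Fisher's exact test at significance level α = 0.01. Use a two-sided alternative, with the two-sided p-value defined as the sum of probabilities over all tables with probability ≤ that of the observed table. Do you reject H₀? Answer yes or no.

Margins: r₁=15, r₂=14, c₁=9, c₂=20, n=29
p_obs = C(15,3)·C(14,6)/C(29,9); sum pmf over tables with pmf ≤ p_obs
p-value (two-sided) = 0.24508
At α=0.01: p ≥ α → fail to reject H₀

reject H₀: no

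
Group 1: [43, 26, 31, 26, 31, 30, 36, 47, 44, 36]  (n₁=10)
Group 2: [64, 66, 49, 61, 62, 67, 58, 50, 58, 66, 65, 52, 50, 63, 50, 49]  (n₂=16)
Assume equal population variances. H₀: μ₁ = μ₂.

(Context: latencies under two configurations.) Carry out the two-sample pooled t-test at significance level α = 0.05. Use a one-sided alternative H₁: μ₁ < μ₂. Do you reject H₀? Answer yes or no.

reject H₀: yes

x̄₁=35.000, s₁=7.528, n₁=10
x̄₂=58.125, s₂=6.994, n₂=16
s_p² = [9·7.528² + 15·6.994²]/24 = 51.8229
SE = √(s_p²·(1/10+1/16)) = 2.9019
t = (35.000−58.125)/2.9019 = -7.9688
df = 24
p-value (one-sided, H₁ less) = 0.00000
At α=0.05: p < α → reject H₀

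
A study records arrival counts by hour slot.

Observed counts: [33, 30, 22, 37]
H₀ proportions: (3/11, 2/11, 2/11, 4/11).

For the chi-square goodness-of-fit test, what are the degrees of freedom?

df = k − 1 = 4 − 1 = 3

degrees of freedom = 3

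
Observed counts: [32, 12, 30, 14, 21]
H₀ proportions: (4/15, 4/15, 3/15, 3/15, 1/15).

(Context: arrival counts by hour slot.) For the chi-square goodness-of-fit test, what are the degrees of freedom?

degrees of freedom = 4

df = k − 1 = 5 − 1 = 4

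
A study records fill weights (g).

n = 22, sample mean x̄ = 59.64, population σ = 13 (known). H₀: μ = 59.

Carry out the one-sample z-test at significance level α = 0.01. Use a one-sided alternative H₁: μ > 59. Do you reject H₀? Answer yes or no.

SE = σ/√n = 13/√22 = 2.7716
z = (x̄−μ₀)/SE = (59.64−59)/2.7716 = 0.2309
p-value (one-sided, H₁ greater) = 0.40869
At α=0.01: p ≥ α → fail to reject H₀

reject H₀: no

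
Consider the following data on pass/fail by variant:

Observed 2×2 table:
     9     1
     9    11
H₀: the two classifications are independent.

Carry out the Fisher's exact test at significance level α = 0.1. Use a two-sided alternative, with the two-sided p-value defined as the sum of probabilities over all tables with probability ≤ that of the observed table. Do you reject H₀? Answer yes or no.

Margins: r₁=10, r₂=20, c₁=18, c₂=12, n=30
p_obs = C(10,9)·C(20,9)/C(30,18); sum pmf over tables with pmf ≤ p_obs
p-value (two-sided) = 0.02353
At α=0.1: p < α → reject H₀

reject H₀: yes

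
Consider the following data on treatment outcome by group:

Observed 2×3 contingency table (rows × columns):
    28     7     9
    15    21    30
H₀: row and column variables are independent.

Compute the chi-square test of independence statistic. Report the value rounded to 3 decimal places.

Row totals [44, 66], col totals [43, 28, 39], n=110
χ² = (28−17.20)²/17.20 + (7−11.20)²/11.20 + (9−15.60)²/15.60 + (15−25.80)²/25.80 + (21−16.80)²/16.80 + (30−23.40)²/23.40 = 18.5812
df = 2

test statistic = 18.581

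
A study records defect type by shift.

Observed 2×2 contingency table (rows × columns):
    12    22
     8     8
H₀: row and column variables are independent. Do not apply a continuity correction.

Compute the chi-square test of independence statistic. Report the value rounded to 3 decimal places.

Row totals [34, 16], col totals [20, 30], n=50
χ² = (12−13.60)²/13.60 + (22−20.40)²/20.40 + (8−6.40)²/6.40 + (8−9.60)²/9.60 = 0.9804
df = 1

test statistic = 0.980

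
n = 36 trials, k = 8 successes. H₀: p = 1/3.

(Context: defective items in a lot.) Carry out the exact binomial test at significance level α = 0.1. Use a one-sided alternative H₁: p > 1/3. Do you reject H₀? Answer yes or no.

Exact binomial: n=36, k=8, p₀=1/3=0.3333
P(X≥8) from Σ C(n,i)·p₀^i·(1−p₀)^(n−i)
p-value (one-sided, H₁ greater) = 0.94864
At α=0.1: p ≥ α → fail to reject H₀

reject H₀: no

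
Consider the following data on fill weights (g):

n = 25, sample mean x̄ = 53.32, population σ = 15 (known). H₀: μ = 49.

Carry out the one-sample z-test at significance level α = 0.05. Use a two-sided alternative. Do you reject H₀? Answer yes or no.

SE = σ/√n = 15/√25 = 3.0000
z = (x̄−μ₀)/SE = (53.32−49)/3.0000 = 1.4400
p-value (two-sided) = 0.14987
At α=0.05: p ≥ α → fail to reject H₀

reject H₀: no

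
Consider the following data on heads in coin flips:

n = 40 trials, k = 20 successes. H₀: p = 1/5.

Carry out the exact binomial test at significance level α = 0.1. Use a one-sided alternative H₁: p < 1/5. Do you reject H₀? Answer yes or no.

Exact binomial: n=40, k=20, p₀=1/5=0.2000
P(X≤20) from Σ C(n,i)·p₀^i·(1−p₀)^(n−i)
p-value (one-sided, H₁ less) = 0.99999
At α=0.1: p ≥ α → fail to reject H₀

reject H₀: no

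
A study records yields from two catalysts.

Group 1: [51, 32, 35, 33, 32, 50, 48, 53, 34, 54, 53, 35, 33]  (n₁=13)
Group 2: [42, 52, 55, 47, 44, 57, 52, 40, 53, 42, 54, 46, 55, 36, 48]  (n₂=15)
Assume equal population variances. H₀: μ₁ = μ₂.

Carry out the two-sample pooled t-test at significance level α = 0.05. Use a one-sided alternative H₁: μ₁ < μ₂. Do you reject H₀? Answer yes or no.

x̄₁=41.769, s₁=9.532, n₁=13
x̄₂=48.200, s₂=6.394, n₂=15
s_p² = [12·9.532² + 14·6.394²]/26 = 63.9503
SE = √(s_p²·(1/13+1/15)) = 3.0303
t = (41.769−48.200)/3.0303 = -2.1222
df = 26
p-value (one-sided, H₁ less) = 0.02176
At α=0.05: p < α → reject H₀

reject H₀: yes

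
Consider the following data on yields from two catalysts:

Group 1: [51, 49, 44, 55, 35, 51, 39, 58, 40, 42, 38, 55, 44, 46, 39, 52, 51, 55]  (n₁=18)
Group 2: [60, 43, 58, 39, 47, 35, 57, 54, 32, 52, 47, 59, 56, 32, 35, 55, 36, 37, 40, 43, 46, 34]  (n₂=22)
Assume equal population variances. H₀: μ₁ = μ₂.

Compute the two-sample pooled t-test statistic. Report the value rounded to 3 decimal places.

x̄₁=46.889, s₁=7.012, n₁=18
x̄₂=45.318, s₂=9.673, n₂=22
s_p² = [17·7.012² + 21·9.673²]/38 = 73.6987
SE = √(s_p²·(1/18+1/22)) = 2.7284
t = (46.889−45.318)/2.7284 = 0.5757
df = 38

test statistic = 0.576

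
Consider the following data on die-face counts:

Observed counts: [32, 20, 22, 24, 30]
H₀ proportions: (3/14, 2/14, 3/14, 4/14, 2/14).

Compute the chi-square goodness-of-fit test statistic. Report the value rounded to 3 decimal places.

n = 128; E_i = n·p_i = [27.43, 18.29, 27.43, 36.57, 18.29]
χ² = (32−27.43)²/27.43 + (20−18.29)²/18.29 + (22−27.43)²/27.43 + (24−36.57)²/36.57 + (30−18.29)²/18.29 = 13.8229
df = 4

test statistic = 13.823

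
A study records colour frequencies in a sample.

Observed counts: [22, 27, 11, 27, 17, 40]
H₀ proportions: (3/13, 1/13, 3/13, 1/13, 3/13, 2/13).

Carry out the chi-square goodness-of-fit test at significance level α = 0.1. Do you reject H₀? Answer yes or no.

reject H₀: yes

n = 144; E_i = n·p_i = [33.23, 11.08, 33.23, 11.08, 33.23, 22.15]
χ² = (22−33.23)²/33.23 + (27−11.08)²/11.08 + (11−33.23)²/33.23 + (27−11.08)²/11.08 + (17−33.23)²/33.23 + (40−22.15)²/22.15 = 86.7500
df = 5
p-value (upper-tail) = 0.00000
At α=0.1: p < α → reject H₀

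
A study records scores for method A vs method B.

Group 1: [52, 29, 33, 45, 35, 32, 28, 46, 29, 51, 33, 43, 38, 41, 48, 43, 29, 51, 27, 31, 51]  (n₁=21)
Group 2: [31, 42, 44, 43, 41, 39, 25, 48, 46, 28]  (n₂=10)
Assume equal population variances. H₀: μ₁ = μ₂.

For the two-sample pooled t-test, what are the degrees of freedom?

df = n₁ + n₂ − 2 = 21 + 10 − 2 = 29

degrees of freedom = 29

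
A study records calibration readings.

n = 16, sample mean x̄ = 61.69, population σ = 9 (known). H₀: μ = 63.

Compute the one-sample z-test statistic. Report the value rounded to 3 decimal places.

test statistic = -0.582

SE = σ/√n = 9/√16 = 2.2500
z = (x̄−μ₀)/SE = (61.69−63)/2.2500 = -0.5822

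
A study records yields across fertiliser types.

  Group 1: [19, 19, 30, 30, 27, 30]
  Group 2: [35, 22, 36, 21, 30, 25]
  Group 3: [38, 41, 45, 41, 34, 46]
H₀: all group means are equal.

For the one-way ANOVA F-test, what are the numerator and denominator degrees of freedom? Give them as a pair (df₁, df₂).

degrees of freedom = [2, 15]

k = 3 groups, N = 18 total
df = (k−1, N−k) = (3−1, 18−3) = (2, 15)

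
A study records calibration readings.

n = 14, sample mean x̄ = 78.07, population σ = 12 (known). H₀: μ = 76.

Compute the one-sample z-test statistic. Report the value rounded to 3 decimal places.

test statistic = 0.645

SE = σ/√n = 12/√14 = 3.2071
z = (x̄−μ₀)/SE = (78.07−76)/3.2071 = 0.6454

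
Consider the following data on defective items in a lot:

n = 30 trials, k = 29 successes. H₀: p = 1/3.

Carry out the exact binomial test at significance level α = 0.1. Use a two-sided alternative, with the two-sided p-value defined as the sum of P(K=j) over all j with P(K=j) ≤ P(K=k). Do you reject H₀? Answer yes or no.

Exact binomial: n=30, k=29, p₀=1/3=0.3333
P(X=j) = C(n,j)·p₀^j·(1−p₀)^(n−j); p = Σ P(X=j) over j with P(X=j) ≤ P(X=29)
p-value (two-sided) = 0.00000
At α=0.1: p < α → reject H₀

reject H₀: yes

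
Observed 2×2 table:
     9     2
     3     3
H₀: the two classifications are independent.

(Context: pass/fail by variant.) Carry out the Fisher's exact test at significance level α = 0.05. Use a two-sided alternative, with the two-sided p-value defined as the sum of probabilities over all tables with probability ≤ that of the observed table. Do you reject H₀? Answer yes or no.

Margins: r₁=11, r₂=6, c₁=12, c₂=5, n=17
p_obs = C(11,9)·C(6,3)/C(17,12); sum pmf over tables with pmf ≤ p_obs
p-value (two-sided) = 0.28006
At α=0.05: p ≥ α → fail to reject H₀

reject H₀: no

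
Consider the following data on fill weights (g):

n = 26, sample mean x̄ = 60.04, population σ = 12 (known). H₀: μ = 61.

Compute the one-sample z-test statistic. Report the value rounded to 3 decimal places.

SE = σ/√n = 12/√26 = 2.3534
z = (x̄−μ₀)/SE = (60.04−61)/2.3534 = -0.4079

test statistic = -0.408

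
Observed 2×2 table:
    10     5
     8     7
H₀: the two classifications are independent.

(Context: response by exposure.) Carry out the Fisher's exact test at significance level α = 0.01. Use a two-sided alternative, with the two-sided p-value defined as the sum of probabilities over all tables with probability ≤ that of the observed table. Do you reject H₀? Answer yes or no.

reject H₀: no

Margins: r₁=15, r₂=15, c₁=18, c₂=12, n=30
p_obs = C(15,10)·C(15,8)/C(30,18); sum pmf over tables with pmf ≤ p_obs
p-value (two-sided) = 0.71038
At α=0.01: p ≥ α → fail to reject H₀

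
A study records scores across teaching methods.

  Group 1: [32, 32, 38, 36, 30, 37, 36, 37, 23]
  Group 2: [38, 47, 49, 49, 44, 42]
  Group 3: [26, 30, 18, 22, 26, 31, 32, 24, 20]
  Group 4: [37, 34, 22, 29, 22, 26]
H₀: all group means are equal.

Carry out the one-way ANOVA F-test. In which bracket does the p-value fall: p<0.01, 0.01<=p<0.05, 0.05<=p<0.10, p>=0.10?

Group means [33.44, 44.83, 25.44, 28.33], grand mean 32.300
SSB = Σnᵢ(x̄ᵢ−x̄)² = 1471.689; SSW = ΣΣ(x−x̄ᵢ)² = 666.611
MSB = 1471.689/3 = 490.5630; MSW = 666.611/26 = 25.6389
F = MSB/MSW = 19.1336
df = (3, 26)
p-value (upper-tail) = 0.00000
→ bracket: p<0.01

p-value bracket: p<0.01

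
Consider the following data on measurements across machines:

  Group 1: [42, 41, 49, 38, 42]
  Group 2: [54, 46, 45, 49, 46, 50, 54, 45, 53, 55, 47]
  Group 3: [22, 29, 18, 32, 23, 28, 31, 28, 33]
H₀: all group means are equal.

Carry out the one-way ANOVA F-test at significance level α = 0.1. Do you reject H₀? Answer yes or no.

reject H₀: yes

Group means [42.40, 49.45, 27.11], grand mean 40.000
SSB = Σnᵢ(x̄ᵢ−x̄)² = 2507.184; SSW = ΣΣ(x−x̄ᵢ)² = 424.816
MSB = 2507.184/2 = 1253.5919; MSW = 424.816/22 = 19.3098
F = MSB/MSW = 64.9199
df = (2, 22)
p-value (upper-tail) = 0.00000
At α=0.1: p < α → reject H₀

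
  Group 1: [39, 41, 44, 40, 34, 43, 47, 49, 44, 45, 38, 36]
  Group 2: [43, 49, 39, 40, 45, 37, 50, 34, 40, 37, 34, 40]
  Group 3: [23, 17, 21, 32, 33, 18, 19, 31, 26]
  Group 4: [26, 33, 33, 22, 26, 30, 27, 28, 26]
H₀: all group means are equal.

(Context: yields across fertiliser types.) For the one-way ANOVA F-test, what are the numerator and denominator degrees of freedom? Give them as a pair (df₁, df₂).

degrees of freedom = [3, 38]

k = 4 groups, N = 42 total
df = (k−1, N−k) = (4−1, 42−4) = (3, 38)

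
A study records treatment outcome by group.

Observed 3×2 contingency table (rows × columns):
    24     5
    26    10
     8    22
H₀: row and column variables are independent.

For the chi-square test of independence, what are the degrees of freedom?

degrees of freedom = 2

df = (r−1)(c−1) = (3−1)·(2−1) = 2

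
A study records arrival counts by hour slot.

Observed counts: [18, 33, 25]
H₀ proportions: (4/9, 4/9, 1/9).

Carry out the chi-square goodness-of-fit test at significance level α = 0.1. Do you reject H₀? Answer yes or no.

n = 76; E_i = n·p_i = [33.78, 33.78, 8.44]
χ² = (18−33.78)²/33.78 + (33−33.78)²/33.78 + (25−8.44)²/8.44 = 39.8454
df = 2
p-value (upper-tail) = 0.00000
At α=0.1: p < α → reject H₀

reject H₀: yes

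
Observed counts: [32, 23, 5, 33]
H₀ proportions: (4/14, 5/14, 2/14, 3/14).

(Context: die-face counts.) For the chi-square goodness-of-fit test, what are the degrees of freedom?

degrees of freedom = 3

df = k − 1 = 4 − 1 = 3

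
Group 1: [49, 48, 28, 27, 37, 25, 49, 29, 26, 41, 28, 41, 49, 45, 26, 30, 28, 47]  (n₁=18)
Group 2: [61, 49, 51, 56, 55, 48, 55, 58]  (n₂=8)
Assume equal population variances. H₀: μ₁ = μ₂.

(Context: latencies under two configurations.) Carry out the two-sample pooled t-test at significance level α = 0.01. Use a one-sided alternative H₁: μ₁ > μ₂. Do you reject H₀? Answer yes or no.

x̄₁=36.278, s₁=9.646, n₁=18
x̄₂=54.125, s₂=4.486, n₂=8
s_p² = [17·9.646² + 7·4.486²]/24 = 71.7703
SE = √(s_p²·(1/18+1/8)) = 3.5998
t = (36.278−54.125)/3.5998 = -4.9578
df = 24
p-value (one-sided, H₁ greater) = 0.99998
At α=0.01: p ≥ α → fail to reject H₀

reject H₀: no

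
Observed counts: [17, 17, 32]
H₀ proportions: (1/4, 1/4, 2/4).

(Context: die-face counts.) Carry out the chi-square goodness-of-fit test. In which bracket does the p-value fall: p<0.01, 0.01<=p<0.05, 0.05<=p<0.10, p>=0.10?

p-value bracket: p>=0.10

n = 66; E_i = n·p_i = [16.50, 16.50, 33.00]
χ² = (17−16.50)²/16.50 + (17−16.50)²/16.50 + (32−33.00)²/33.00 = 0.0606
df = 2
p-value (upper-tail) = 0.97015
→ bracket: p>=0.10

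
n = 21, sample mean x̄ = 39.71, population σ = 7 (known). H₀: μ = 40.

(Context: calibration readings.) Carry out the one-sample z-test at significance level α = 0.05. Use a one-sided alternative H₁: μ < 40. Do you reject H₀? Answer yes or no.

reject H₀: no

SE = σ/√n = 7/√21 = 1.5275
z = (x̄−μ₀)/SE = (39.71−40)/1.5275 = -0.1898
p-value (one-sided, H₁ less) = 0.42471
At α=0.05: p ≥ α → fail to reject H₀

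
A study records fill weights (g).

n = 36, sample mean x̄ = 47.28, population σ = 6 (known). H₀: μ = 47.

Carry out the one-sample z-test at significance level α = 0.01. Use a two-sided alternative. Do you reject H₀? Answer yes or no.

reject H₀: no

SE = σ/√n = 6/√36 = 1.0000
z = (x̄−μ₀)/SE = (47.28−47)/1.0000 = 0.2800
p-value (two-sided) = 0.77948
At α=0.01: p ≥ α → fail to reject H₀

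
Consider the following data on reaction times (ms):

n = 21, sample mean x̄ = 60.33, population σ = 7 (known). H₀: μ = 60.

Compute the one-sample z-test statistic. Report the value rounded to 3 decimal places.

SE = σ/√n = 7/√21 = 1.5275
z = (x̄−μ₀)/SE = (60.33−60)/1.5275 = 0.2160

test statistic = 0.216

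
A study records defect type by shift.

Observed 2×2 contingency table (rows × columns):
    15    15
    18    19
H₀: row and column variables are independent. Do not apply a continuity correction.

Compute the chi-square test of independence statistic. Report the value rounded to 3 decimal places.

test statistic = 0.012

Row totals [30, 37], col totals [33, 34], n=67
χ² = (15−14.78)²/14.78 + (15−15.22)²/15.22 + (18−18.22)²/18.22 + (19−18.78)²/18.78 = 0.0121
df = 1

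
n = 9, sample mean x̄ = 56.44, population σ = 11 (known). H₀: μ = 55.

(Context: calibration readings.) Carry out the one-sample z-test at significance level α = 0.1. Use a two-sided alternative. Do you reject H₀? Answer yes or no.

reject H₀: no

SE = σ/√n = 11/√9 = 3.6667
z = (x̄−μ₀)/SE = (56.44−55)/3.6667 = 0.3927
p-value (two-sided) = 0.69452
At α=0.1: p ≥ α → fail to reject H₀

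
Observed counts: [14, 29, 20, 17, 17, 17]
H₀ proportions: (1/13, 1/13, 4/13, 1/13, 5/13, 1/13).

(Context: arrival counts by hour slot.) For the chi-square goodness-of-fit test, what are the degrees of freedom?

df = k − 1 = 6 − 1 = 5

degrees of freedom = 5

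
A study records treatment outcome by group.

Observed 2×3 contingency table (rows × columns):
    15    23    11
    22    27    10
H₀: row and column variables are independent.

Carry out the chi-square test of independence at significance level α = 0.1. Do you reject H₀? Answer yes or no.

reject H₀: no

Row totals [49, 59], col totals [37, 50, 21], n=108
χ² = (15−16.79)²/16.79 + (23−22.69)²/22.69 + (11−9.53)²/9.53 + (22−20.21)²/20.21 + (27−27.31)²/27.31 + (10−11.47)²/11.47 = 0.7726
df = 2
p-value (upper-tail) = 0.67955
At α=0.1: p ≥ α → fail to reject H₀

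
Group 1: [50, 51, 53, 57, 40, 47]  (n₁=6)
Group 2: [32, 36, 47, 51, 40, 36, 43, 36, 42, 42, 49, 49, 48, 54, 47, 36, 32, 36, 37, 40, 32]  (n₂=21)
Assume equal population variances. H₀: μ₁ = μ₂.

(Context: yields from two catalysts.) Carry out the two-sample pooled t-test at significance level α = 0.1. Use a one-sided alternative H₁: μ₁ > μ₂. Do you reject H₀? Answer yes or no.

x̄₁=49.667, s₁=5.785, n₁=6
x̄₂=41.190, s₂=6.743, n₂=21
s_p² = [5·5.785² + 20·6.743²]/25 = 43.0629
SE = √(s_p²·(1/6+1/21)) = 3.0377
t = (49.667−41.190)/3.0377 = 2.7903
df = 25
p-value (one-sided, H₁ greater) = 0.00497
At α=0.1: p < α → reject H₀

reject H₀: yes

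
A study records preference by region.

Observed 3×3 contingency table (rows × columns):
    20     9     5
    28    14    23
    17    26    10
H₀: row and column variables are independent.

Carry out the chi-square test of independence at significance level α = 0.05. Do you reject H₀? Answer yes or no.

Row totals [34, 65, 53], col totals [65, 49, 38], n=152
χ² = (20−14.54)²/14.54 + (9−10.96)²/10.96 + (5−8.50)²/8.50 + (28−27.80)²/27.80 + (14−20.95)²/20.95 + (23−16.25)²/16.25 + (17−22.66)²/22.66 + (26−17.09)²/17.09 + (10−13.25)²/13.25 = 15.8198
df = 4
p-value (upper-tail) = 0.00327
At α=0.05: p < α → reject H₀

reject H₀: yes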